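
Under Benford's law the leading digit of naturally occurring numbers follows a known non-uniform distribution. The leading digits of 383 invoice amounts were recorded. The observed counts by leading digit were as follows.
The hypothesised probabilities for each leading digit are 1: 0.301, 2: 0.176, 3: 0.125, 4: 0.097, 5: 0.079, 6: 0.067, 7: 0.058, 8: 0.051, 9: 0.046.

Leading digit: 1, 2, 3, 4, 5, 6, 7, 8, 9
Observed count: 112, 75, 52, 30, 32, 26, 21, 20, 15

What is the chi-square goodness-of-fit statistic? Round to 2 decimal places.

Expected counts E_i = n·p_i: 383×0.301 = 115.283, 383×0.176 = 67.408, 383×0.125 = 47.875, 383×0.097 = 37.151, 383×0.079 = 30.257, 383×0.067 = 25.661, 383×0.058 = 22.214, 383×0.051 = 19.533, 383×0.046 = 17.618.
χ² = (112−115.283)²/115.283 + (75−67.408)²/67.408 + (52−47.875)²/47.875 + (30−37.151)²/37.151 + (32−30.257)²/30.257 + (26−25.661)²/25.661 + (21−22.214)²/22.214 + (20−19.533)²/19.533 + (15−17.618)²/17.618
   = 0.093 + 0.855 + 0.355 + 1.376 + 0.100 + 0.004 + 0.066 + 0.011 + 0.389
Sum = 3.25

3.25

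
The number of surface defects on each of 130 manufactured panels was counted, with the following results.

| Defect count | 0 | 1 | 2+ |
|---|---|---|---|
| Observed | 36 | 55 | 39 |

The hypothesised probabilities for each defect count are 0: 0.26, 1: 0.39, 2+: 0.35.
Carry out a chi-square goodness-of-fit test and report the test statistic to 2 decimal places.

Expected counts E_i = n·p_i: 130×0.26 = 33.8, 130×0.39 = 50.7, 130×0.35 = 45.5.
0: (36 − 33.8)²/33.8 = 4.84/33.8 = 0.143
1: (55 − 50.7)²/50.7 = 18.49/50.7 = 0.365
2+: (39 − 45.5)²/45.5 = 42.25/45.5 = 0.929
Sum = 1.44

1.44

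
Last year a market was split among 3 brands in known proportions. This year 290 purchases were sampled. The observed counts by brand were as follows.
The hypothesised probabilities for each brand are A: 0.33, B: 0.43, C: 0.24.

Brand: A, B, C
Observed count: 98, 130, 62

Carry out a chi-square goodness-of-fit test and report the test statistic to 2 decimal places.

1.11

Expected counts E_i = n·p_i: 290×0.33 = 95.7, 290×0.43 = 124.7, 290×0.24 = 69.6.
A: (98 − 95.7)²/95.7 = 5.29/95.7 = 0.055
B: (130 − 124.7)²/124.7 = 28.09/124.7 = 0.225
C: (62 − 69.6)²/69.6 = 57.76/69.6 = 0.830
Sum = 1.11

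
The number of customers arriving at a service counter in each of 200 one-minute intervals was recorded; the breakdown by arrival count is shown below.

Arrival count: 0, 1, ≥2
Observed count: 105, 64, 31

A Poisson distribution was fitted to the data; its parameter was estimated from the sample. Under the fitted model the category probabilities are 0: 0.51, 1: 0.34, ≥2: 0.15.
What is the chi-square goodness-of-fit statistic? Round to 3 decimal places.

Expected counts E_i = n·p_i: 200×0.51 = 102, 200×0.34 = 68, 200×0.15 = 30.
0: (105 − 102)²/102 = 9/102 = 0.0882
1: (64 − 68)²/68 = 16/68 = 0.2353
≥2: (31 − 30)²/30 = 1/30 = 0.0333
Sum = 0.357

0.357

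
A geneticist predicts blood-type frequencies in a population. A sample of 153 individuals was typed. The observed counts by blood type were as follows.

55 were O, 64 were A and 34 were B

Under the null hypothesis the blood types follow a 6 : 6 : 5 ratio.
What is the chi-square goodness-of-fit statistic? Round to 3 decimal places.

Ratio total = 17. Expected counts: 153×6/17 = 54, 153×6/17 = 54, 153×5/17 = 45.
O: (55 − 54)²/54 = 1/54 = 0.0185
A: (64 − 54)²/54 = 100/54 = 1.8519
B: (34 − 45)²/45 = 121/45 = 2.6889
Sum = 4.559

4.559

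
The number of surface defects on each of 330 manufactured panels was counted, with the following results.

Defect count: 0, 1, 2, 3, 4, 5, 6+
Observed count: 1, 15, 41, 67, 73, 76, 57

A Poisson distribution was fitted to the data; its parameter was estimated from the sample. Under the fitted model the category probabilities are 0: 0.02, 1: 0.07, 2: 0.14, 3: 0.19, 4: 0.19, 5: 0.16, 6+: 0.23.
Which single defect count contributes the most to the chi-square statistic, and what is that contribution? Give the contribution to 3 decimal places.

Expected counts E_i = n·p_i: 330×0.02 = 6.6, 330×0.07 = 23.1, 330×0.14 = 46.2, 330×0.19 = 62.7, 330×0.19 = 62.7, 330×0.16 = 52.8, 330×0.23 = 75.9.
cat         O        E   (O−E)²/E
0           1      6.6     4.7515
1          15     23.1     2.8403
2          41     46.2     0.5853
3          67     62.7     0.2949
4          73     62.7     1.6920
5          76     52.8    10.1939
6+         57     75.9     4.7063
The largest term is for 5: 10.194.

5, 10.194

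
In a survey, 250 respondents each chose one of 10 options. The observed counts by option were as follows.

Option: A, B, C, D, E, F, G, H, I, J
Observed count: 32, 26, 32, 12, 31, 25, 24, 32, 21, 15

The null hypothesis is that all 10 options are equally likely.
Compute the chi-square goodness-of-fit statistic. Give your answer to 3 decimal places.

18.800

Expected count for each of the 10 categories: 250/10 = 25.
χ² = (32−25)²/25 + (26−25)²/25 + (32−25)²/25 + (12−25)²/25 + (31−25)²/25 + (25−25)²/25 + (24−25)²/25 + (32−25)²/25 + (21−25)²/25 + (15−25)²/25
   = 1.9600 + 0.0400 + 1.9600 + 6.7600 + 1.4400 + 0.0000 + 0.0400 + 1.9600 + 0.6400 + 4.0000
Sum = 18.800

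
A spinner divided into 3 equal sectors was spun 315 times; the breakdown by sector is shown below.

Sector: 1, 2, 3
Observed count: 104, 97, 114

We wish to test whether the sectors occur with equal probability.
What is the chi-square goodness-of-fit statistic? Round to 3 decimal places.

Under H₀ each category has probability 1/3, so each expected count is 315/3 = 105.
cat         O        E   (O−E)²/E
1         104      105     0.0095
2          97      105     0.6095
3         114      105     0.7714
Sum = 1.390

1.390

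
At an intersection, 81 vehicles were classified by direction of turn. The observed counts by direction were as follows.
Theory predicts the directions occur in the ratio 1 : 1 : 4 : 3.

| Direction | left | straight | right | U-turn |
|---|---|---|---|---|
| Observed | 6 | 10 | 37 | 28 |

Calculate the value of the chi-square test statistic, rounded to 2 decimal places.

1.18

Ratio total = 9. Expected counts: 81×1/9 = 9, 81×1/9 = 9, 81×4/9 = 36, 81×3/9 = 27.
χ² = (6−9)²/9 + (10−9)²/9 + (37−36)²/36 + (28−27)²/27
   = 1.000 + 0.111 + 0.028 + 0.037
Sum = 1.18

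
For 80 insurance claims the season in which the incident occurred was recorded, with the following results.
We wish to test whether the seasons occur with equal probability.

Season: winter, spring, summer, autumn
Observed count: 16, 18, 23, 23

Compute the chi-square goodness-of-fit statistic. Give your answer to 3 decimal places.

Under H₀ each category has probability 1/4, so each expected count is 80/4 = 20.
winter: (16 − 20)²/20 = 16/20 = 0.8000
spring: (18 − 20)²/20 = 4/20 = 0.2000
summer: (23 − 20)²/20 = 9/20 = 0.4500
autumn: (23 − 20)²/20 = 9/20 = 0.4500
Sum = 1.900

1.900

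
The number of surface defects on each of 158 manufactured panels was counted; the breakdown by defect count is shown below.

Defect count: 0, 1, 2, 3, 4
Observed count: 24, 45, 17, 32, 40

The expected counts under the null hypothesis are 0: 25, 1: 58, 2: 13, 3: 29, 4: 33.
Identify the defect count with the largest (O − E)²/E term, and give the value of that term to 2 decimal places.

cat         O        E   (O−E)²/E
0          24       25      0.040
1          45       58      2.914
2          17       13      1.231
3          32       29      0.310
4          40       33      1.485
The largest term is for 1: 2.91.

1, 2.91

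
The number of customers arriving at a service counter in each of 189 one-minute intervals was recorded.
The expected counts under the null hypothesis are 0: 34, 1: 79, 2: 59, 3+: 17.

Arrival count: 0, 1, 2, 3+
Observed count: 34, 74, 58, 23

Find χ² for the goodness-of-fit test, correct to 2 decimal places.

0: (34 − 34)²/34 = 0/34 = 0.000
1: (74 − 79)²/79 = 25/79 = 0.316
2: (58 − 59)²/59 = 1/59 = 0.017
3+: (23 − 17)²/17 = 36/17 = 2.118
Sum = 2.45

2.45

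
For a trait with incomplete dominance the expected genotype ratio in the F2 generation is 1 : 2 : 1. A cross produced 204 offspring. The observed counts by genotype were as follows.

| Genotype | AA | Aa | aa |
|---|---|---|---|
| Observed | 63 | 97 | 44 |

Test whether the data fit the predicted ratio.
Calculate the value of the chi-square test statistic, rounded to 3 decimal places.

Ratio total = 4. Expected counts: 204×1/4 = 51, 204×2/4 = 102, 204×1/4 = 51.
AA: (63 − 51)²/51 = 144/51 = 2.8235
Aa: (97 − 102)²/102 = 25/102 = 0.2451
aa: (44 − 51)²/51 = 49/51 = 0.9608
Sum = 4.029

4.029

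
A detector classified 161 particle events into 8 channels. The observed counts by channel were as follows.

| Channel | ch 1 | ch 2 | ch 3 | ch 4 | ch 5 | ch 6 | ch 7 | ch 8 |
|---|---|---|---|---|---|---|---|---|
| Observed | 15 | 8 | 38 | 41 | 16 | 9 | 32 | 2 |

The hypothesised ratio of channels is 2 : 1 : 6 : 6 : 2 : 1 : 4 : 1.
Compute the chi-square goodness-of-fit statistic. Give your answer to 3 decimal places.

Ratio total = 23. Expected counts: 161×2/23 = 14, 161×1/23 = 7, 161×6/23 = 42, 161×6/23 = 42, 161×2/23 = 14, 161×1/23 = 7, 161×4/23 = 28, 161×1/23 = 7.
χ² = (15−14)²/14 + (8−7)²/7 + (38−42)²/42 + (41−42)²/42 + (16−14)²/14 + (9−7)²/7 + (32−28)²/28 + (2−7)²/7
   = 0.0714 + 0.1429 + 0.3810 + 0.0238 + 0.2857 + 0.5714 + 0.5714 + 3.5714
Sum = 5.619

5.619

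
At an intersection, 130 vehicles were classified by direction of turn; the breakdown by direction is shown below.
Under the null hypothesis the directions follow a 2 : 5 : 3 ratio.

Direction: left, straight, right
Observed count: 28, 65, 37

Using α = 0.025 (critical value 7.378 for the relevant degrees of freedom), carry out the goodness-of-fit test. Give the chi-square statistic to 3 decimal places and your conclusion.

0.256; do not reject

Ratio total = 10. Expected counts: 130×2/10 = 26, 130×5/10 = 65, 130×3/10 = 39.
left: (28 − 26)²/26 = 4/26 = 0.1538
straight: (65 − 65)²/65 = 0/65 = 0.0000
right: (37 − 39)²/39 = 4/39 = 0.1026
Sum = 0.256
df = 2. Since 0.256 < 7.378, we do not reject H₀.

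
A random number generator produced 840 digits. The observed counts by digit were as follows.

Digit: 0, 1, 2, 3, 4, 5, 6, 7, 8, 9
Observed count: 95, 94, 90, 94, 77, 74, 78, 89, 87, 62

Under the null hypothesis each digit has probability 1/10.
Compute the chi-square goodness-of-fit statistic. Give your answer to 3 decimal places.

Expected count for each of the 10 categories: 840/10 = 84.
0: (95 − 84)²/84 = 121/84 = 1.4405
1: (94 − 84)²/84 = 100/84 = 1.1905
2: (90 − 84)²/84 = 36/84 = 0.4286
3: (94 − 84)²/84 = 100/84 = 1.1905
4: (77 − 84)²/84 = 49/84 = 0.5833
5: (74 − 84)²/84 = 100/84 = 1.1905
6: (78 − 84)²/84 = 36/84 = 0.4286
7: (89 − 84)²/84 = 25/84 = 0.2976
8: (87 − 84)²/84 = 9/84 = 0.1071
9: (62 − 84)²/84 = 484/84 = 5.7619
Sum = 12.619

12.619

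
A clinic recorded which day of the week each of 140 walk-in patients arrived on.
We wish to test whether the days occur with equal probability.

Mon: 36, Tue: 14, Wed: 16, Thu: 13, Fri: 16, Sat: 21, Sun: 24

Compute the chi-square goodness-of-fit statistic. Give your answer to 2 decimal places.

Under H₀ each category has probability 1/7, so each expected count is 140/7 = 20.
χ² = (36−20)²/20 + (14−20)²/20 + (16−20)²/20 + (13−20)²/20 + (16−20)²/20 + (21−20)²/20 + (24−20)²/20
   = 12.800 + 1.800 + 0.800 + 2.450 + 0.800 + 0.050 + 0.800
Sum = 19.50

19.50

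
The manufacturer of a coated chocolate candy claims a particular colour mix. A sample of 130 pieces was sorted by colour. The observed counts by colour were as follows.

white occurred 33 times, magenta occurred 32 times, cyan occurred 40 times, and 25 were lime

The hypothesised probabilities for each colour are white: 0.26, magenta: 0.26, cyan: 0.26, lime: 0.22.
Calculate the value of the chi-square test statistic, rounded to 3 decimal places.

Expected counts E_i = n·p_i: 130×0.26 = 33.8, 130×0.26 = 33.8, 130×0.26 = 33.8, 130×0.22 = 28.6.
white: (33 − 33.8)²/33.8 = 0.64/33.8 = 0.0189
magenta: (32 − 33.8)²/33.8 = 3.24/33.8 = 0.0959
cyan: (40 − 33.8)²/33.8 = 38.44/33.8 = 1.1373
lime: (25 − 28.6)²/28.6 = 12.96/28.6 = 0.4531
Sum = 1.705

1.705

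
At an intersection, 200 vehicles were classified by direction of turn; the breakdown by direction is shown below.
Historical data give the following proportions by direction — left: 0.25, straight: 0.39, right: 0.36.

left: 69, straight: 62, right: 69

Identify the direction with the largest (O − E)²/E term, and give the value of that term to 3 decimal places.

left, 7.220

Expected counts E_i = n·p_i: 200×0.25 = 50, 200×0.39 = 78, 200×0.36 = 72.
left: (69 − 50)²/50 = 361/50 = 7.2200
straight: (62 − 78)²/78 = 256/78 = 3.2821
right: (69 − 72)²/72 = 9/72 = 0.1250
The largest term is for left: 7.220.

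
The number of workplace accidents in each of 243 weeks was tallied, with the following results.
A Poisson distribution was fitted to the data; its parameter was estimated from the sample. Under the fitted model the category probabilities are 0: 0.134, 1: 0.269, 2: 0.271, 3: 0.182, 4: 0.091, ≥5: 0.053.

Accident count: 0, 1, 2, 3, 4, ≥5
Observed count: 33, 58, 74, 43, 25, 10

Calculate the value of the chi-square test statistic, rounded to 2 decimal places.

2.90

Expected counts E_i = n·p_i: 243×0.134 = 32.562, 243×0.269 = 65.367, 243×0.271 = 65.853, 243×0.182 = 44.226, 243×0.091 = 22.113, 243×0.053 = 12.879.
cat         O        E   (O−E)²/E
0          33   32.562      0.006
1          58   65.367      0.830
2          74   65.853      1.008
3          43   44.226      0.034
4          25   22.113      0.377
≥5         10   12.879      0.644
Sum = 2.90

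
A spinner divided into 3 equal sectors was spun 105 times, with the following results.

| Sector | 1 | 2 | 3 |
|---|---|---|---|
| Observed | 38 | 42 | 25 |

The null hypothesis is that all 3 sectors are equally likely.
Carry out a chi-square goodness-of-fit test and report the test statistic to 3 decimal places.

4.514

Expected count for each of the 3 categories: 105/3 = 35.
cat         O        E   (O−E)²/E
1          38       35     0.2571
2          42       35     1.4000
3          25       35     2.8571
Sum = 4.514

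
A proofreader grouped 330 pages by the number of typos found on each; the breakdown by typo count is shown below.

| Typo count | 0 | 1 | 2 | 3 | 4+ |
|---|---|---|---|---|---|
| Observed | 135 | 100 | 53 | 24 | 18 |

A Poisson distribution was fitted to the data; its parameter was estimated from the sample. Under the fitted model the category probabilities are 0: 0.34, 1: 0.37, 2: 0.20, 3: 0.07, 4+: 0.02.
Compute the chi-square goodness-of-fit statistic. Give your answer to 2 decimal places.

Expected counts E_i = n·p_i: 330×0.34 = 112.2, 330×0.37 = 122.1, 330×0.20 = 66, 330×0.07 = 23.1, 330×0.02 = 6.6.
0: (135 − 112.2)²/112.2 = 519.84/112.2 = 4.633
1: (100 − 122.1)²/122.1 = 488.41/122.1 = 4.000
2: (53 − 66)²/66 = 169/66 = 2.561
3: (24 − 23.1)²/23.1 = 0.81/23.1 = 0.035
4+: (18 − 6.6)²/6.6 = 129.96/6.6 = 19.691
Sum = 30.92

30.92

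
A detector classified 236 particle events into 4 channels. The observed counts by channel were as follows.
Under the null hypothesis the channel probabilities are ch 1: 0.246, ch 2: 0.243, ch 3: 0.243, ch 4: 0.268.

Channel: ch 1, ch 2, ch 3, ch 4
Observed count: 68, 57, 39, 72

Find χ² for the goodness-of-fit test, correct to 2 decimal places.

Expected counts E_i = n·p_i: 236×0.246 = 58.056, 236×0.243 = 57.348, 236×0.243 = 57.348, 236×0.268 = 63.248.
cat         O        E   (O−E)²/E
ch 1       68   58.056      1.703
ch 2       57   57.348      0.002
ch 3       39   57.348      5.870
ch 4       72   63.248      1.211
Sum = 8.79

8.79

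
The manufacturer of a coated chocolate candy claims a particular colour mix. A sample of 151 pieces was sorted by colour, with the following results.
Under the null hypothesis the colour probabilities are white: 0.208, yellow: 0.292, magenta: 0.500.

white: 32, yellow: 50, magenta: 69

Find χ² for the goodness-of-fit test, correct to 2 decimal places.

Expected counts E_i = n·p_i: 151×0.208 = 31.408, 151×0.292 = 44.092, 151×0.500 = 75.5.
cat          O        E   (O−E)²/E
white       32   31.408      0.011
yellow      50   44.092      0.792
magenta     69     75.5      0.560
Sum = 1.36

1.36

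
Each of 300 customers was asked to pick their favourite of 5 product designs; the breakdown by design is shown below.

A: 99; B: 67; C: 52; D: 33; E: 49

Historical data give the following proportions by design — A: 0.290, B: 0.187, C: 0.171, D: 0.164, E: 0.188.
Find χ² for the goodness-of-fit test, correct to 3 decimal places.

10.088

Expected counts E_i = n·p_i: 300×0.290 = 87, 300×0.187 = 56.1, 300×0.171 = 51.3, 300×0.164 = 49.2, 300×0.188 = 56.4.
A: (99 − 87)²/87 = 144/87 = 1.6552
B: (67 − 56.1)²/56.1 = 118.81/56.1 = 2.1178
C: (52 − 51.3)²/51.3 = 0.49/51.3 = 0.0096
D: (33 − 49.2)²/49.2 = 262.44/49.2 = 5.3341
E: (49 − 56.4)²/56.4 = 54.76/56.4 = 0.9709
Sum = 10.088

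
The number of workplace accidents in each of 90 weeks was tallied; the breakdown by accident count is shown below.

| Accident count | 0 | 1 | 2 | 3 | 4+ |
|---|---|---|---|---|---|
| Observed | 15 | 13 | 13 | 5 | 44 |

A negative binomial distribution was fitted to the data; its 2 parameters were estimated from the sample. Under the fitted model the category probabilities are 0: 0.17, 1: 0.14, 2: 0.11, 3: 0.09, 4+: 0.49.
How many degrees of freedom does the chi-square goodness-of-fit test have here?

There are k = 5 categories and 2 parameters estimated from the data, so df = 5 − 1 − 2 = 2.

2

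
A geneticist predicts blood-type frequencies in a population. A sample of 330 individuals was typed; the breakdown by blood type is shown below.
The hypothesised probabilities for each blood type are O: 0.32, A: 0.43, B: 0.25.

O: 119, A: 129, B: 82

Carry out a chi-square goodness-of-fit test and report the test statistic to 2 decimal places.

2.88

Expected counts E_i = n·p_i: 330×0.32 = 105.6, 330×0.43 = 141.9, 330×0.25 = 82.5.
O: (119 − 105.6)²/105.6 = 179.56/105.6 = 1.700
A: (129 − 141.9)²/141.9 = 166.41/141.9 = 1.173
B: (82 − 82.5)²/82.5 = 0.25/82.5 = 0.003
Sum = 2.88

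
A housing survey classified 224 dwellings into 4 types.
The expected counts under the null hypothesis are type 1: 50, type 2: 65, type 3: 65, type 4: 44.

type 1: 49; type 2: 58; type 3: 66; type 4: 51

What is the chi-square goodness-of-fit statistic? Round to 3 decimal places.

1.903

cat         O        E   (O−E)²/E
type 1     49       50     0.0200
type 2     58       65     0.7538
type 3     66       65     0.0154
type 4     51       44     1.1136
Sum = 1.903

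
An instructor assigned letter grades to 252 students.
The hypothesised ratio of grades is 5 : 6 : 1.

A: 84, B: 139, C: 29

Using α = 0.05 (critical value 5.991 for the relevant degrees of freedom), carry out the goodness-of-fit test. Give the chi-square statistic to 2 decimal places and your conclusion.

8.59; reject

Ratio total = 12. Expected counts: 252×5/12 = 105, 252×6/12 = 126, 252×1/12 = 21.
cat         O        E   (O−E)²/E
A          84      105      4.200
B         139      126      1.341
C          29       21      3.048
Sum = 8.59
df = 2. Since 8.59 > 5.991, we reject H₀.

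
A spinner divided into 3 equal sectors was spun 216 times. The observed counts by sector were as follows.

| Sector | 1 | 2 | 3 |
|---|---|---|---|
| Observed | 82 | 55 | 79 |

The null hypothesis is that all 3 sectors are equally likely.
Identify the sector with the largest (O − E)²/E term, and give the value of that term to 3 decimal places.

2, 4.014

Expected count for each of the 3 categories: 216/3 = 72.
cat         O        E   (O−E)²/E
1          82       72     1.3889
2          55       72     4.0139
3          79       72     0.6806
The largest term is for 2: 4.014.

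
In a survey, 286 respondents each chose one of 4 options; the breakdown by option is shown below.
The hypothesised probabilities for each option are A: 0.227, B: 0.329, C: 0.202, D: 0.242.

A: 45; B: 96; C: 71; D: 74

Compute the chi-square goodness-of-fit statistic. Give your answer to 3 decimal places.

9.512

Expected counts E_i = n·p_i: 286×0.227 = 64.922, 286×0.329 = 94.094, 286×0.202 = 57.772, 286×0.242 = 69.212.
cat         O        E   (O−E)²/E
A          45   64.922     6.1133
B          96   94.094     0.0386
C          71   57.772     3.0288
D          74   69.212     0.3312
Sum = 9.512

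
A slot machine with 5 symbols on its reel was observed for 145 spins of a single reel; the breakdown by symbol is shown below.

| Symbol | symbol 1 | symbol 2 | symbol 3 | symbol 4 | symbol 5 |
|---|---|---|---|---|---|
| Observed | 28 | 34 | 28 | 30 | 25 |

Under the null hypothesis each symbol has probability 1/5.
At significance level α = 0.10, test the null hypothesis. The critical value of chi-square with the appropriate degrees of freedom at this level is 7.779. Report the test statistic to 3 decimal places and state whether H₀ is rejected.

1.517; do not reject

Under H₀ each category has probability 1/5, so each expected count is 145/5 = 29.
cat           O        E   (O−E)²/E
symbol 1     28       29     0.0345
symbol 2     34       29     0.8621
symbol 3     28       29     0.0345
symbol 4     30       29     0.0345
symbol 5     25       29     0.5517
Sum = 1.517
df = 4. Since 1.517 < 7.779, we do not reject H₀.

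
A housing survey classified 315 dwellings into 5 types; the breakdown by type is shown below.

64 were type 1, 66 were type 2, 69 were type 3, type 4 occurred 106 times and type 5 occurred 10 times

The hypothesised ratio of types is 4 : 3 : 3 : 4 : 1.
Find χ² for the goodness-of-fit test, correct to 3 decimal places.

Ratio total = 15. Expected counts: 315×4/15 = 84, 315×3/15 = 63, 315×3/15 = 63, 315×4/15 = 84, 315×1/15 = 21.
cat         O        E   (O−E)²/E
type 1     64       84     4.7619
type 2     66       63     0.1429
type 3     69       63     0.5714
type 4    106       84     5.7619
type 5     10       21     5.7619
Sum = 17.000

17.000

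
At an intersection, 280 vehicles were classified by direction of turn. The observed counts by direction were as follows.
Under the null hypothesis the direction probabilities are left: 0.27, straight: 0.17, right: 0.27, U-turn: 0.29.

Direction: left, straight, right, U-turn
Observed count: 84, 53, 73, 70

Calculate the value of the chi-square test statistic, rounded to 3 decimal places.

Expected counts E_i = n·p_i: 280×0.27 = 75.6, 280×0.17 = 47.6, 280×0.27 = 75.6, 280×0.29 = 81.2.
left: (84 − 75.6)²/75.6 = 70.56/75.6 = 0.9333
straight: (53 − 47.6)²/47.6 = 29.16/47.6 = 0.6126
right: (73 − 75.6)²/75.6 = 6.76/75.6 = 0.0894
U-turn: (70 − 81.2)²/81.2 = 125.44/81.2 = 1.5448
Sum = 3.180

3.180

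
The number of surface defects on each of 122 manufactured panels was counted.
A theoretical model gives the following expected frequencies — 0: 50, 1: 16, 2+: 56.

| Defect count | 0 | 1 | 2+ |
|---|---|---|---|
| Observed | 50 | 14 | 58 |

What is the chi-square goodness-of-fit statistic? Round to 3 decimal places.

0.321

χ² = (50−50)²/50 + (14−16)²/16 + (58−56)²/56
   = 0.0000 + 0.2500 + 0.0714
Sum = 0.321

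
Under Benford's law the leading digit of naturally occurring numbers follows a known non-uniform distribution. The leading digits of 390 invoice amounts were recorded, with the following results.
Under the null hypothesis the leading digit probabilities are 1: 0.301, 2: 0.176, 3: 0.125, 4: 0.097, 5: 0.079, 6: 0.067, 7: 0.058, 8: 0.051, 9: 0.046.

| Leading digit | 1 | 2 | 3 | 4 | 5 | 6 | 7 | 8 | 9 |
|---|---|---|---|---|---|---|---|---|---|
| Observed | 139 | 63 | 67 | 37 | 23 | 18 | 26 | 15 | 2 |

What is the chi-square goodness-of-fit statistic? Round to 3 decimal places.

31.671

Expected counts E_i = n·p_i: 390×0.301 = 117.39, 390×0.176 = 68.64, 390×0.125 = 48.75, 390×0.097 = 37.83, 390×0.079 = 30.81, 390×0.067 = 26.13, 390×0.058 = 22.62, 390×0.051 = 19.89, 390×0.046 = 17.94.
1: (139 − 117.39)²/117.39 = 466.9921/117.39 = 3.9781
2: (63 − 68.64)²/68.64 = 31.8096/68.64 = 0.4634
3: (67 − 48.75)²/48.75 = 333.0625/48.75 = 6.8321
4: (37 − 37.83)²/37.83 = 0.6889/37.83 = 0.0182
5: (23 − 30.81)²/30.81 = 60.9961/30.81 = 1.9798
6: (18 − 26.13)²/26.13 = 66.0969/26.13 = 2.5295
7: (26 − 22.62)²/22.62 = 11.4244/22.62 = 0.5051
8: (15 − 19.89)²/19.89 = 23.9121/19.89 = 1.2022
9: (2 − 17.94)²/17.94 = 254.0836/17.94 = 14.1630
Sum = 31.671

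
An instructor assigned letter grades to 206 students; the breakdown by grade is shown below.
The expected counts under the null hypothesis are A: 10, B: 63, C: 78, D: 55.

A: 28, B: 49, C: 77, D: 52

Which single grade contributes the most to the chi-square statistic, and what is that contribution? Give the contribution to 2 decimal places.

A, 32.40

cat         O        E   (O−E)²/E
A          28       10     32.400
B          49       63      3.111
C          77       78      0.013
D          52       55      0.164
The largest term is for A: 32.40.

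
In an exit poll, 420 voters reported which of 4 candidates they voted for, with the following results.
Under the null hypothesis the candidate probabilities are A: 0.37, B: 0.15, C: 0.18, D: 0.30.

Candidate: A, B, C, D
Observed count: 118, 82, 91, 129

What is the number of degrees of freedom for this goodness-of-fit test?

3

There are k = 4 categories and no parameters were estimated from the data, so df = 4 − 1 = 3.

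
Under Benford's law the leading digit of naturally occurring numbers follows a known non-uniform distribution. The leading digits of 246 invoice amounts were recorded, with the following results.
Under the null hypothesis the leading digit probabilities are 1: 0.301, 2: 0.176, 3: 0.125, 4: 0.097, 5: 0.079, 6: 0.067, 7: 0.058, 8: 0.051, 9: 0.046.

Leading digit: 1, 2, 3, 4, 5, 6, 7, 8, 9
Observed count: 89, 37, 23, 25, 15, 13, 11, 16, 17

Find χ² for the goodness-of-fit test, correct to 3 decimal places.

12.245

Expected counts E_i = n·p_i: 246×0.301 = 74.046, 246×0.176 = 43.296, 246×0.125 = 30.75, 246×0.097 = 23.862, 246×0.079 = 19.434, 246×0.067 = 16.482, 246×0.058 = 14.268, 246×0.051 = 12.546, 246×0.046 = 11.316.
1: (89 − 74.046)²/74.046 = 223.622116/74.046 = 3.0200
2: (37 − 43.296)²/43.296 = 39.639616/43.296 = 0.9155
3: (23 − 30.75)²/30.75 = 60.0625/30.75 = 1.9533
4: (25 − 23.862)²/23.862 = 1.295044/23.862 = 0.0543
5: (15 − 19.434)²/19.434 = 19.660356/19.434 = 1.0116
6: (13 − 16.482)²/16.482 = 12.124324/16.482 = 0.7356
7: (11 − 14.268)²/14.268 = 10.679824/14.268 = 0.7485
8: (16 − 12.546)²/12.546 = 11.930116/12.546 = 0.9509
9: (17 − 11.316)²/11.316 = 32.307856/11.316 = 2.8551
Sum = 12.245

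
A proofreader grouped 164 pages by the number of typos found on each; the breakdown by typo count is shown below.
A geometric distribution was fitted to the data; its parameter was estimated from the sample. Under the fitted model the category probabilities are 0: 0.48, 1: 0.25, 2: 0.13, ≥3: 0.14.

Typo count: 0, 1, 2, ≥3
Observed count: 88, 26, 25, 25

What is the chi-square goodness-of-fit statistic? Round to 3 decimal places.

7.398

Expected counts E_i = n·p_i: 164×0.48 = 78.72, 164×0.25 = 41, 164×0.13 = 21.32, 164×0.14 = 22.96.
χ² = (88−78.72)²/78.72 + (26−41)²/41 + (25−21.32)²/21.32 + (25−22.96)²/22.96
   = 1.0940 + 5.4878 + 0.6352 + 0.1813
Sum = 7.398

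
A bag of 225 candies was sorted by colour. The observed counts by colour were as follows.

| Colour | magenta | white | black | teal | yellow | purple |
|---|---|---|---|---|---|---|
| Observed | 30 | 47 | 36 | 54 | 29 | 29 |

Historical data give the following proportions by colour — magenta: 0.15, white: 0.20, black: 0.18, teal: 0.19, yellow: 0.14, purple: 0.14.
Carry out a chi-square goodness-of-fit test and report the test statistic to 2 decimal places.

4.36

Expected counts E_i = n·p_i: 225×0.15 = 33.75, 225×0.20 = 45, 225×0.18 = 40.5, 225×0.19 = 42.75, 225×0.14 = 31.5, 225×0.14 = 31.5.
magenta: (30 − 33.75)²/33.75 = 14.0625/33.75 = 0.417
white: (47 − 45)²/45 = 4/45 = 0.089
black: (36 − 40.5)²/40.5 = 20.25/40.5 = 0.500
teal: (54 − 42.75)²/42.75 = 126.5625/42.75 = 2.961
yellow: (29 − 31.5)²/31.5 = 6.25/31.5 = 0.198
purple: (29 − 31.5)²/31.5 = 6.25/31.5 = 0.198
Sum = 4.36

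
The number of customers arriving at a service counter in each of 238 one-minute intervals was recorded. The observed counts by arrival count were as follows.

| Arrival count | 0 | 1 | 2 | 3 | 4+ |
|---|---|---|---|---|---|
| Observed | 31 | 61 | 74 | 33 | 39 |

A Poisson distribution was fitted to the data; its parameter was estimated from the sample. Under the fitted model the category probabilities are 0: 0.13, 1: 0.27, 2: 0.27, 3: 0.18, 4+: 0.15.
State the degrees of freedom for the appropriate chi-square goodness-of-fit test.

There are k = 5 categories and 1 parameter estimated from the data, so df = 5 − 1 − 1 = 3.

3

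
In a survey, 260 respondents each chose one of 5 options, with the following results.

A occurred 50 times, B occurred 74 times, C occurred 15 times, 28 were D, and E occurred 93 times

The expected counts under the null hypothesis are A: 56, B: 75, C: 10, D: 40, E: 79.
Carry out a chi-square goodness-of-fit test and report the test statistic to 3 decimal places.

9.237

cat         O        E   (O−E)²/E
A          50       56     0.6429
B          74       75     0.0133
C          15       10     2.5000
D          28       40     3.6000
E          93       79     2.4810
Sum = 9.237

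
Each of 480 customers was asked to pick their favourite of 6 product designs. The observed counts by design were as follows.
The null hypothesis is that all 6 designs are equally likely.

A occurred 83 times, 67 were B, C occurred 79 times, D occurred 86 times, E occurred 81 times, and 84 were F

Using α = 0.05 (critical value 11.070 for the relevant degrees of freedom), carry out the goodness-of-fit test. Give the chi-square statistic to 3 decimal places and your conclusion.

Expected count for each of the 6 categories: 480/6 = 80.
χ² = (83−80)²/80 + (67−80)²/80 + (79−80)²/80 + (86−80)²/80 + (81−80)²/80 + (84−80)²/80
   = 0.1125 + 2.1125 + 0.0125 + 0.4500 + 0.0125 + 0.2000
Sum = 2.900
df = 5. Since 2.900 < 11.070, we do not reject H₀.

2.900; do not reject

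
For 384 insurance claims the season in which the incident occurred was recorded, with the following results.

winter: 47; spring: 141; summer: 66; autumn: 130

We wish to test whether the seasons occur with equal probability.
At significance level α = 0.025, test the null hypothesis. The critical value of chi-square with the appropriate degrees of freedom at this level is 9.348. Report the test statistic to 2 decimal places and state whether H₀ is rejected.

Under H₀ each category has probability 1/4, so each expected count is 384/4 = 96.
cat         O        E   (O−E)²/E
winter     47       96     25.010
spring    141       96     21.094
summer     66       96      9.375
autumn    130       96     12.042
Sum = 67.52
df = 3. Since 67.52 > 9.348, we reject H₀.

67.52; reject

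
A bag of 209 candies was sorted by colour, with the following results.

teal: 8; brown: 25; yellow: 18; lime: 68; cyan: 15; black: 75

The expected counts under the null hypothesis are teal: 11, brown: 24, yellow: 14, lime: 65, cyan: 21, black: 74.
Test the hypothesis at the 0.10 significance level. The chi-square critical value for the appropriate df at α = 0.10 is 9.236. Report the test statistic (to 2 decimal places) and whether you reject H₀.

χ² = (8−11)²/11 + (25−24)²/24 + (18−14)²/14 + (68−65)²/65 + (15−21)²/21 + (75−74)²/74
   = 0.818 + 0.042 + 1.143 + 0.138 + 1.714 + 0.014
Sum = 3.87
df = 5. Since 3.87 < 9.236, we do not reject H₀.

3.87; do not reject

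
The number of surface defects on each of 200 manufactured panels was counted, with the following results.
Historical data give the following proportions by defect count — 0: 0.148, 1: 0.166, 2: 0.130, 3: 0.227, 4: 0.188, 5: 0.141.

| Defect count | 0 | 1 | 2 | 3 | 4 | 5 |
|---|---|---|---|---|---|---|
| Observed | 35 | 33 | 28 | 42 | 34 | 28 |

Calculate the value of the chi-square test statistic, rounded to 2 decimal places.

1.74

Expected counts E_i = n·p_i: 200×0.148 = 29.6, 200×0.166 = 33.2, 200×0.130 = 26, 200×0.227 = 45.4, 200×0.188 = 37.6, 200×0.141 = 28.2.
0: (35 − 29.6)²/29.6 = 29.16/29.6 = 0.985
1: (33 − 33.2)²/33.2 = 0.04/33.2 = 0.001
2: (28 − 26)²/26 = 4/26 = 0.154
3: (42 − 45.4)²/45.4 = 11.56/45.4 = 0.255
4: (34 − 37.6)²/37.6 = 12.96/37.6 = 0.345
5: (28 − 28.2)²/28.2 = 0.04/28.2 = 0.001
Sum = 1.74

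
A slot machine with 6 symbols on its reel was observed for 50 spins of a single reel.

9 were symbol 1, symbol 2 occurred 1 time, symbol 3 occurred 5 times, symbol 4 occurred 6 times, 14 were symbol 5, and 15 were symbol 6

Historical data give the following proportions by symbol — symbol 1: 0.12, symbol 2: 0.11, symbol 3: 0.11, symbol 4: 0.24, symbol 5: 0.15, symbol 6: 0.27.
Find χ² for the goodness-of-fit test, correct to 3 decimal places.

14.027

Expected counts E_i = n·p_i: 50×0.12 = 6, 50×0.11 = 5.5, 50×0.11 = 5.5, 50×0.24 = 12, 50×0.15 = 7.5, 50×0.27 = 13.5.
cat           O        E   (O−E)²/E
symbol 1      9        6     1.5000
symbol 2      1      5.5     3.6818
symbol 3      5      5.5     0.0455
symbol 4      6       12     3.0000
symbol 5     14      7.5     5.6333
symbol 6     15     13.5     0.1667
Sum = 14.027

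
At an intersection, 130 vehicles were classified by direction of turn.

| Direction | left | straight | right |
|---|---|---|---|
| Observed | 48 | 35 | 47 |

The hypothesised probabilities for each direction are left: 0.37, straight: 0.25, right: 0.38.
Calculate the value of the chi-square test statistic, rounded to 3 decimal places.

0.309

Expected counts E_i = n·p_i: 130×0.37 = 48.1, 130×0.25 = 32.5, 130×0.38 = 49.4.
left: (48 − 48.1)²/48.1 = 0.01/48.1 = 0.0002
straight: (35 − 32.5)²/32.5 = 6.25/32.5 = 0.1923
right: (47 − 49.4)²/49.4 = 5.76/49.4 = 0.1166
Sum = 0.309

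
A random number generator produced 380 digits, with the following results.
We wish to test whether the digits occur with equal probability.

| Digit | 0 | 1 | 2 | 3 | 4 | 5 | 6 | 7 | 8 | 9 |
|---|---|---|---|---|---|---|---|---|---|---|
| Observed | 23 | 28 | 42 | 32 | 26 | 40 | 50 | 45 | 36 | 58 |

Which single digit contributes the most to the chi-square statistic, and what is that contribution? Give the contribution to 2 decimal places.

9, 10.53

Under H₀ each category has probability 1/10, so each expected count is 380/10 = 38.
0: (23 − 38)²/38 = 225/38 = 5.921
1: (28 − 38)²/38 = 100/38 = 2.632
2: (42 − 38)²/38 = 16/38 = 0.421
3: (32 − 38)²/38 = 36/38 = 0.947
4: (26 − 38)²/38 = 144/38 = 3.789
5: (40 − 38)²/38 = 4/38 = 0.105
6: (50 − 38)²/38 = 144/38 = 3.789
7: (45 − 38)²/38 = 49/38 = 1.289
8: (36 − 38)²/38 = 4/38 = 0.105
9: (58 − 38)²/38 = 400/38 = 10.526
The largest term is for 9: 10.53.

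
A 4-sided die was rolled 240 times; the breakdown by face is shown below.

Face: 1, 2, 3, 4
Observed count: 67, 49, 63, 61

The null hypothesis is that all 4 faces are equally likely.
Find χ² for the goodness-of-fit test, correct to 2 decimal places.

Expected count for each of the 4 categories: 240/4 = 60.
1: (67 − 60)²/60 = 49/60 = 0.817
2: (49 − 60)²/60 = 121/60 = 2.017
3: (63 − 60)²/60 = 9/60 = 0.150
4: (61 − 60)²/60 = 1/60 = 0.017
Sum = 3.00

3.00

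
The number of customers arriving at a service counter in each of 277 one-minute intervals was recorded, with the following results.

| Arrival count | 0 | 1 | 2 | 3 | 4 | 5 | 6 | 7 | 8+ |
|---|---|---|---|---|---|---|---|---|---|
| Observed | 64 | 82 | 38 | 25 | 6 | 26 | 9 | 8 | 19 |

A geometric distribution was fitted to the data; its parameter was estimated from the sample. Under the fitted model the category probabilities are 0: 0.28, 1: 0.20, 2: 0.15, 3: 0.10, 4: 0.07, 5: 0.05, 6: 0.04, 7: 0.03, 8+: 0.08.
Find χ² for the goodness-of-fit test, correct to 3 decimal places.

Expected counts E_i = n·p_i: 277×0.28 = 77.56, 277×0.20 = 55.4, 277×0.15 = 41.55, 277×0.10 = 27.7, 277×0.07 = 19.39, 277×0.05 = 13.85, 277×0.04 = 11.08, 277×0.03 = 8.31, 277×0.08 = 22.16.
cat         O        E   (O−E)²/E
0          64    77.56     2.3707
1          82     55.4    12.7718
2          38    41.55     0.3033
3          25     27.7     0.2632
4           6    19.39     9.2466
5          26    13.85    10.6587
6           9    11.08     0.3905
7           8     8.31     0.0116
8+         19    22.16     0.4506
Sum = 36.467

36.467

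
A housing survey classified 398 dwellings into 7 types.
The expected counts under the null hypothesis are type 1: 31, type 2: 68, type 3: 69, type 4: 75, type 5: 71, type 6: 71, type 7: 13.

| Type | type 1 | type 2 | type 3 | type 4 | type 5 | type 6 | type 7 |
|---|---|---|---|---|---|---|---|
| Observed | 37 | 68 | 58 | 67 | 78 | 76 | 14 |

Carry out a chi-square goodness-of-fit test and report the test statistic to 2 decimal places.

4.89

type 1: (37 − 31)²/31 = 36/31 = 1.161
type 2: (68 − 68)²/68 = 0/68 = 0.000
type 3: (58 − 69)²/69 = 121/69 = 1.754
type 4: (67 − 75)²/75 = 64/75 = 0.853
type 5: (78 − 71)²/71 = 49/71 = 0.690
type 6: (76 − 71)²/71 = 25/71 = 0.352
type 7: (14 − 13)²/13 = 1/13 = 0.077
Sum = 4.89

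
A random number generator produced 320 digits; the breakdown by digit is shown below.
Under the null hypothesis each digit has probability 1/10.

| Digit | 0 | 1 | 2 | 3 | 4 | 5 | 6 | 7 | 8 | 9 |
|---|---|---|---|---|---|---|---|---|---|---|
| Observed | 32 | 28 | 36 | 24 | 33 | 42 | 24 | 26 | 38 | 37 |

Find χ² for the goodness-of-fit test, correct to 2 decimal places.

Expected count for each of the 10 categories: 320/10 = 32.
0: (32 − 32)²/32 = 0/32 = 0.000
1: (28 − 32)²/32 = 16/32 = 0.500
2: (36 − 32)²/32 = 16/32 = 0.500
3: (24 − 32)²/32 = 64/32 = 2.000
4: (33 − 32)²/32 = 1/32 = 0.031
5: (42 − 32)²/32 = 100/32 = 3.125
6: (24 − 32)²/32 = 64/32 = 2.000
7: (26 − 32)²/32 = 36/32 = 1.125
8: (38 − 32)²/32 = 36/32 = 1.125
9: (37 − 32)²/32 = 25/32 = 0.781
Sum = 11.19

11.19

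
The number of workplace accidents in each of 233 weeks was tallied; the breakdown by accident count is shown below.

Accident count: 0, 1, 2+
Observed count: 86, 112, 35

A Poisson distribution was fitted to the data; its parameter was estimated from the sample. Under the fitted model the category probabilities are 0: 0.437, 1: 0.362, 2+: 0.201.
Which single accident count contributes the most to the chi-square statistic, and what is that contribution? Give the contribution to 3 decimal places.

Expected counts E_i = n·p_i: 233×0.437 = 101.821, 233×0.362 = 84.346, 233×0.201 = 46.833.
χ² = (86−101.821)²/101.821 + (112−84.346)²/84.346 + (35−46.833)²/46.833
   = 2.4583 + 9.0667 + 2.9898
The largest term is for 1: 9.067.

1, 9.067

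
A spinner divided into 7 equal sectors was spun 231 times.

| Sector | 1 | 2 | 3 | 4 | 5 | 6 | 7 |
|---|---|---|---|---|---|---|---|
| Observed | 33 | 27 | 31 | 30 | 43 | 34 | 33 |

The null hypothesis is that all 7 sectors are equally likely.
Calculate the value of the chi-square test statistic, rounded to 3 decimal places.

Expected count for each of the 7 categories: 231/7 = 33.
χ² = (33−33)²/33 + (27−33)²/33 + (31−33)²/33 + (30−33)²/33 + (43−33)²/33 + (34−33)²/33 + (33−33)²/33
   = 0.0000 + 1.0909 + 0.1212 + 0.2727 + 3.0303 + 0.0303 + 0.0000
Sum = 4.545

4.545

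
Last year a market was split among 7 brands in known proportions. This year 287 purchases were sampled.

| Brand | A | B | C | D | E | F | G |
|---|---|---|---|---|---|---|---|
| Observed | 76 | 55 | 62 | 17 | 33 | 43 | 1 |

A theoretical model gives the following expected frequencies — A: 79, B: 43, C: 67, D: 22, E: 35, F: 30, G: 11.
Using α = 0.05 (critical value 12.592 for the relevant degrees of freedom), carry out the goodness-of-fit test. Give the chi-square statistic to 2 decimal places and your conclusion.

cat         O        E   (O−E)²/E
A          76       79      0.114
B          55       43      3.349
C          62       67      0.373
D          17       22      1.136
E          33       35      0.114
F          43       30      5.633
G           1       11      9.091
Sum = 19.81
df = 6. Since 19.81 > 12.592, we reject H₀.

19.81; reject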